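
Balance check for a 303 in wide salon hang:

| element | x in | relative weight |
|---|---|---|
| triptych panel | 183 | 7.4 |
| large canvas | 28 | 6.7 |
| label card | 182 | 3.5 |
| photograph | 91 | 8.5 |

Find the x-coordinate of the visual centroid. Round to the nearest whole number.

Σw = 7.4 + 6.7 + 3.5 + 8.5 = 26.1.
x-moment: 7.4·183 + 6.7·28 + 3.5·182 + 8.5·91 = 2952.3; centroid 2952.3/26.1 ≈ 113.11.

x ≈ 113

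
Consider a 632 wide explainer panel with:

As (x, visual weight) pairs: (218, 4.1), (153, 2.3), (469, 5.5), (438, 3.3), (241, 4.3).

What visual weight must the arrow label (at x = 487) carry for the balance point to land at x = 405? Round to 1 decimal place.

w ≈ 19.4

Existing Σw = 19.5 (4.1 + 2.3 + 5.5 + 3.3 + 4.3); existing moment 4.1·218 + 2.3·153 + 5.5·469 + 3.3·438 + 4.3·241 = 6306.9.
For the centroid to hit 405: (6306.9 + w·487) / (19.5 + w) = 405.
Rearranging, w·(487 − 405) = 405·19.5 − 6306.9 = 1590.6, so w ≈ 1590.6/82 = 19.40.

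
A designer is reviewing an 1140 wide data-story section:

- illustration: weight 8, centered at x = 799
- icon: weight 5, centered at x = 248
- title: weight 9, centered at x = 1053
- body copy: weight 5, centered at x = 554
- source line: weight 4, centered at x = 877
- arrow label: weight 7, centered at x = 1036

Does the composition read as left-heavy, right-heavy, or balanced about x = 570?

Weights sum to 8 + 5 + 9 + 5 + 4 + 7 = 38.
Σw·x = 30639; x̄ = 30639/38 ≈ 806.29.
Since 806.3 is right of 570, the composition reads right-heavy.

right-heavy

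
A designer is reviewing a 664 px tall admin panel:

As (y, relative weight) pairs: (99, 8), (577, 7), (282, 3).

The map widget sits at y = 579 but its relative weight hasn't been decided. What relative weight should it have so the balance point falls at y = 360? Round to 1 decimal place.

w ≈ 3.7

Known weights sum to 8 + 7 + 3 = 18; their moment is 8·99 + 7·577 + 3·282 = 5677.
Set Σw·y/Σw = 360: (5677 + 579w) = 360·(18 + w).
Rearranging, w·(579 − 360) = 360·18 − 5677 = 803, so w ≈ 803/219 = 3.67.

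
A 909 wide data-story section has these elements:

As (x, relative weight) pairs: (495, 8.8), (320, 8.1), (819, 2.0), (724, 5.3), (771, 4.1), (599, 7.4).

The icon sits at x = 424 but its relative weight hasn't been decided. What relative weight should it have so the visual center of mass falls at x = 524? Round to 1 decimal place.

w ≈ 13.1

Existing Σw = 35.7 (8.8 + 8.1 + 2.0 + 5.3 + 4.1 + 7.4); existing moment 8.8·495 + 8.1·320 + 2.0·819 + 5.3·724 + 4.1·771 + 7.4·599 = 20016.9.
Balance at x = 524 requires (20016.9 + w·424) / (35.7 + w) = 524.
Rearranging, w·(424 − 524) = 524·35.7 − 20016.9 = -1310.1, so w ≈ -1310.1/-100 = 13.10.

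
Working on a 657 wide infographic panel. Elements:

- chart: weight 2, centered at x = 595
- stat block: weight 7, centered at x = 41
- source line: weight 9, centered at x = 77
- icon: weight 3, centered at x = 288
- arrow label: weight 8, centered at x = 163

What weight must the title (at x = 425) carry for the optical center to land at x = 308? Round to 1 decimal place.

Existing Σw = 29 (2 + 7 + 9 + 3 + 8); existing moment 2·595 + 7·41 + 9·77 + 3·288 + 8·163 = 4338.
Balance at x = 308 requires (4338 + w·425) / (29 + w) = 308.
Rearranging, w·(425 − 308) = 308·29 − 4338 = 4594, so w ≈ 4594/117 = 39.26.

w ≈ 39.3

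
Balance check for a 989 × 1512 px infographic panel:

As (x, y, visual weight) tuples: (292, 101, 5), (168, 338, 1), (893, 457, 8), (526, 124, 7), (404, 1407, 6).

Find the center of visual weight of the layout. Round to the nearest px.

Total weight = 5 + 1 + 8 + 7 + 6 = 27.
Σw·x = 5·292 + 1·168 + 8·893 + 7·526 + 6·404 = 14878, so x̄ = 14878/27 ≈ 551.04.
Σw·y = 5·101 + 1·338 + 8·457 + 7·124 + 6·1407 = 13809, so ȳ = 13809/27 ≈ 511.44.

(551, 511)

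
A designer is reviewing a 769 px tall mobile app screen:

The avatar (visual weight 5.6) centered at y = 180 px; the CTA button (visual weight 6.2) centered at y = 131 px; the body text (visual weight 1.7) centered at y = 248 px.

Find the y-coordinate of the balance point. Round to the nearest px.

y ≈ 166

Σw = 5.6 + 6.2 + 1.7 = 13.5.
y: (5.6·180 + 6.2·131 + 1.7·248) / 13.5 = 2241.8 / 13.5 ≈ 166.06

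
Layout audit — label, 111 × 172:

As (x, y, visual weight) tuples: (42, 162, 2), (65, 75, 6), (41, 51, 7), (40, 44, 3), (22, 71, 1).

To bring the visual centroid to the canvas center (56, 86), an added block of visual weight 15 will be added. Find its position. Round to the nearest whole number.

(67, 106)

With the added block, Σw becomes 2 + 6 + 7 + 3 + 1 + 15 = 34.
x: need Σw·x = 34·56 = 1904. Existing = 2·42 + 6·65 + 7·41 + 3·40 + 1·22 = 903. Remainder 1001 / 15 ≈ 66.73.
y: need Σw·y = 34·86 = 2924. Existing = 2·162 + 6·75 + 7·51 + 3·44 + 1·71 = 1334. Remainder 1590 / 15 ≈ 106.00.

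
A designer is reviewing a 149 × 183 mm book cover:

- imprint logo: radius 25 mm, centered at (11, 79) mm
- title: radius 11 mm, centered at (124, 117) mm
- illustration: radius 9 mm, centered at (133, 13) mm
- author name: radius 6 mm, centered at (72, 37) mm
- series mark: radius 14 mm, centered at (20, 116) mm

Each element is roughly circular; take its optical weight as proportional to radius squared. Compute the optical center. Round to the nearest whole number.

(37, 84)

Weights ∝ r²: imprint logo 25² = 625, title 11² = 121, illustration 9² = 81, author name 6² = 36, series mark 14² = 196; Σw = 1059.
x-moment: 625·11 + 121·124 + 81·133 + 36·72 + 196·20 = 39164; centroid 39164/1059 ≈ 36.98.
y-moment: 625·79 + 121·117 + 81·13 + 36·37 + 196·116 = 88653; centroid 88653/1059 ≈ 83.71.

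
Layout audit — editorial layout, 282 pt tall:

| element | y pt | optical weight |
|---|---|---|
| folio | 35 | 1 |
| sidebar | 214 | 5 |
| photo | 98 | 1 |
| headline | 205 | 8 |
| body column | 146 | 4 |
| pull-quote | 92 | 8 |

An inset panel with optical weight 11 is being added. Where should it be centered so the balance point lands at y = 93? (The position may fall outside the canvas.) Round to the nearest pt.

y ≈ -57

After adding the inset panel, total weight = 1 + 5 + 1 + 8 + 4 + 8 + 11 = 38.
y: need Σw·y = 38·93 = 3534. Existing = 1·35 + 5·214 + 1·98 + 8·205 + 4·146 + 8·92 = 4163. Remainder -629 / 11 ≈ -57.18.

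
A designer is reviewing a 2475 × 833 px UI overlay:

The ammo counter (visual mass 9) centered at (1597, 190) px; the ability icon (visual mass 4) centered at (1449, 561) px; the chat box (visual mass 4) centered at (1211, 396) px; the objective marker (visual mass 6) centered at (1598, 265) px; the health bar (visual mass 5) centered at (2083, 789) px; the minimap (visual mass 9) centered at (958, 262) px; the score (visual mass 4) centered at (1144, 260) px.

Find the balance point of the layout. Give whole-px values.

Weights sum to 9 + 4 + 4 + 6 + 5 + 9 + 4 = 41.
x-moment: 9·1597 + 4·1449 + 4·1211 + 6·1598 + 5·2083 + 9·958 + 4·1144 = 58214; centroid 58214/41 ≈ 1419.85.
y-moment: 9·190 + 4·561 + 4·396 + 6·265 + 5·789 + 9·262 + 4·260 = 14471; centroid 14471/41 ≈ 352.95.

(1420, 353)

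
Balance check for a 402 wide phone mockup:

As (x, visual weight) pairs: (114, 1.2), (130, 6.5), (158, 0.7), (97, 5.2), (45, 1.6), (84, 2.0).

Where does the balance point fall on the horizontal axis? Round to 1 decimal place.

Σw = 1.2 + 6.5 + 0.7 + 5.2 + 1.6 + 2.0 = 17.2.
x: moment 1836.8 / weight 17.2 ≈ 106.79

x ≈ 106.8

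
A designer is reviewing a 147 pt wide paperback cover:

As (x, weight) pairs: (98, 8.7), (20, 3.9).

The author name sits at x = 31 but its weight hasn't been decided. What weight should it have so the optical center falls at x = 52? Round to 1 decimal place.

w ≈ 13.1

Known weights sum to 8.7 + 3.9 = 12.6; their moment is 8.7·98 + 3.9·20 = 930.6.
For the centroid to hit 52: (930.6 + w·31) / (12.6 + w) = 52.
Solving: w = (52·12.6 − 930.6) / (31 − 52) = -275.4 / -21 ≈ 13.11.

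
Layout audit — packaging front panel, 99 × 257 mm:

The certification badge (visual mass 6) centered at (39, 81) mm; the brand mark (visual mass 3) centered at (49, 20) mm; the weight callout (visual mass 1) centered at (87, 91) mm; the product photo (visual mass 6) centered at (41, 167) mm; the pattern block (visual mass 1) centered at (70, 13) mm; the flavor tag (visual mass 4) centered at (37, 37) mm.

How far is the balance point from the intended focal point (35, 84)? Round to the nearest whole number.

Total weight = 6 + 3 + 1 + 6 + 1 + 4 = 21.
Σw·x = 6·39 + 3·49 + 1·87 + 6·41 + 1·70 + 4·37 = 932, so x̄ = 932/21 ≈ 44.38.
Σw·y = 6·81 + 3·20 + 1·91 + 6·167 + 1·13 + 4·37 = 1800, so ȳ = 1800/21 ≈ 85.71.
Relative to (35, 84): Δ = (9.38, 1.71); |Δ| = √(9.38² + 1.71²) ≈ 9.54.

≈ 10 mm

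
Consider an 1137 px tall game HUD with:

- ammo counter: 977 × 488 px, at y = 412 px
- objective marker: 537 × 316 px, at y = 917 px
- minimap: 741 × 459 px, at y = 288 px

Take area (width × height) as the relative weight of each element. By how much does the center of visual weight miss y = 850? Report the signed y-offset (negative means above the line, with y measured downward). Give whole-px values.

≈ -394 px

Areas: ammo counter 977·488 = 476776, objective marker 537·316 = 169692, minimap 741·459 = 340119. Total weight = 986587.
Σw·y = 476776·412 + 169692·917 + 340119·288 = 449993548, so ȳ = 449993548/986587 ≈ 456.11.
Offset from y = 850: 456.11 − 850 ≈ -393.89.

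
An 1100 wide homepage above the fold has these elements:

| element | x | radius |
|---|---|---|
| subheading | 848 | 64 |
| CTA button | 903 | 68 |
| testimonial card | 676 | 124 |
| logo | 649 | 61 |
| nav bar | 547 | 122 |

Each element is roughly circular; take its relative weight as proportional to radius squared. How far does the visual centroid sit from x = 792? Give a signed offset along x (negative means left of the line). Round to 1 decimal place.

Weights ∝ r²: subheading 64² = 4096, CTA button 68² = 4624, testimonial card 124² = 15376, logo 61² = 3721, nav bar 122² = 14884; Σw = 42701.
x-moment: 4096·848 + 4624·903 + 15376·676 + 3721·649 + 14884·547 = 28599533; centroid 28599533/42701 ≈ 669.76.
Difference: 669.76 − 792 ≈ -122.24.

≈ -122.2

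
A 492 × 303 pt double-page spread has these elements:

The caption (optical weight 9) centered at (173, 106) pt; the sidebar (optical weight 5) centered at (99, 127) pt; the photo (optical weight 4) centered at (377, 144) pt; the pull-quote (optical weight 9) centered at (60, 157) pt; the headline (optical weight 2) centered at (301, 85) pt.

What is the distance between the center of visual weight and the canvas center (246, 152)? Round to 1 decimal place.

Weights sum to 9 + 5 + 4 + 9 + 2 = 29.
x-moment: 9·173 + 5·99 + 4·377 + 9·60 + 2·301 = 4702; centroid 4702/29 ≈ 162.14.
y-moment: 9·106 + 5·127 + 4·144 + 9·157 + 2·85 = 3748; centroid 3748/29 ≈ 129.24.
Offset from (246, 152): Δx ≈ -83.86, Δy ≈ -22.76; distance = √(Δx² + Δy²) ≈ 86.90.

≈ 86.9 pt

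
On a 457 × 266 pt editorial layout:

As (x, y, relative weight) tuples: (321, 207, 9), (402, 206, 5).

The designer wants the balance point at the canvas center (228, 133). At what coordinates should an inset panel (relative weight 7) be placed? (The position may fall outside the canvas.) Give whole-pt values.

(-16, -14)

After adding the inset panel, total weight = 9 + 5 + 7 = 21.
x: target moment 21×228 = 4788; current 9·321 + 5·402 = 4899; the inset panel supplies -111, so x = -111/7 ≈ -15.86.
y: target moment 21×133 = 2793; current 9·207 + 5·206 = 2893; the inset panel supplies -100, so y = -100/7 ≈ -14.29.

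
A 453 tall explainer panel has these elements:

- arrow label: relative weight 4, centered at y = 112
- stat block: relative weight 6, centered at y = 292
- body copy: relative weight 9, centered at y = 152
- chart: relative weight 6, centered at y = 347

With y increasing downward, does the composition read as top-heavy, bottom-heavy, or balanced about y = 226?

Σw = 4 + 6 + 9 + 6 = 25.
Σw·y = 4·112 + 6·292 + 9·152 + 6·347 = 5650, so ȳ = 5650/25 ≈ 226.00.
226.00 = 226 exactly: balanced.

balanced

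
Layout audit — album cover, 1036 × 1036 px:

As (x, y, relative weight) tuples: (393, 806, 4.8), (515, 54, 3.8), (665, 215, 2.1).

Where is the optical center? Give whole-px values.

(490, 423)

Total weight = 4.8 + 3.8 + 2.1 = 10.7.
x-moment: 4.8·393 + 3.8·515 + 2.1·665 = 5239.9; centroid 5239.9/10.7 ≈ 489.71.
y-moment: 4.8·806 + 3.8·54 + 2.1·215 = 4525.5; centroid 4525.5/10.7 ≈ 422.94.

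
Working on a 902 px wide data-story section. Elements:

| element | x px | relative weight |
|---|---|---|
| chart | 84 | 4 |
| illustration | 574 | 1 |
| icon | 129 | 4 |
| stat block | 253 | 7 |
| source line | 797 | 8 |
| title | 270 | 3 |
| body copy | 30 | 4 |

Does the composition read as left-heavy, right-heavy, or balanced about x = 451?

left-heavy

Weights sum to 4 + 1 + 4 + 7 + 8 + 3 + 4 = 31.
Σw·x = 10503; x̄ = 10503/31 ≈ 338.81.
338.8 lies left of the midline 451, so the layout is left-heavy.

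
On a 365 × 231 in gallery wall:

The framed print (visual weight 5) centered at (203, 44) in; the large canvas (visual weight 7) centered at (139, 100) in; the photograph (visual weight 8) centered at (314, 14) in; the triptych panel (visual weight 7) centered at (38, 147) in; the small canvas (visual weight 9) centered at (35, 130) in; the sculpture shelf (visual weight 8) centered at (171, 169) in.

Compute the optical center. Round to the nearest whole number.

(147, 104)

Σw = 5 + 7 + 8 + 7 + 9 + 8 = 44.
Σw·x = 6449; x̄ = 6449/44 ≈ 146.57.
y: moment 4583 / weight 44 ≈ 104.16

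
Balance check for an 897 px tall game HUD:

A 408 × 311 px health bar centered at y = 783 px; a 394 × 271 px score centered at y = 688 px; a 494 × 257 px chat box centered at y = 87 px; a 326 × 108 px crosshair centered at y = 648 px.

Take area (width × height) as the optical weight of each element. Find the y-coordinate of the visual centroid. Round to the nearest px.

Areas → weights: health bar 408·311 = 126888, score 394·271 = 106774, chat box 494·257 = 126958, crosshair 326·108 = 35208; Σw = 395828.
y: (126888·783 + 106774·688 + 126958·87 + 35208·648) / 395828 = 206673946 / 395828 ≈ 522.13

y ≈ 522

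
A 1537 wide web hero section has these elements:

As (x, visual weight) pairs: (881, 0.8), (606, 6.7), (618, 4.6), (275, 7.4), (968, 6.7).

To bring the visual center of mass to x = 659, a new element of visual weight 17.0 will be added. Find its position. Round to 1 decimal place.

x ≈ 725.9

New total weight: (0.8 + 6.7 + 4.6 + 7.4 + 6.7) + 17.0 = 43.2.
Along x: (16128.4 + 17.0·x) / 43.2 = 659 (existing moment 0.8·881 + 6.7·606 + 4.6·618 + 7.4·275 + 6.7·968 = 16128.4) ⇒ x = (28468.8 − 16128.4) / 17.0 ≈ 725.91.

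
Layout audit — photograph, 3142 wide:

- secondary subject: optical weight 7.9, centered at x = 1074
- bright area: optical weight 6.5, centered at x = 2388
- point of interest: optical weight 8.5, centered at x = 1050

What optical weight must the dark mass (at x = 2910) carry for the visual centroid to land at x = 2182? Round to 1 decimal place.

w ≈ 23.4

Known weights sum to 7.9 + 6.5 + 8.5 = 22.9; their moment is 7.9·1074 + 6.5·2388 + 8.5·1050 = 32931.6.
For the centroid to hit 2182: (32931.6 + w·2910) / (22.9 + w) = 2182.
So w = (2182·22.9 − 32931.6)/(2910 − 2182) = 17036.2/728 ≈ 23.40.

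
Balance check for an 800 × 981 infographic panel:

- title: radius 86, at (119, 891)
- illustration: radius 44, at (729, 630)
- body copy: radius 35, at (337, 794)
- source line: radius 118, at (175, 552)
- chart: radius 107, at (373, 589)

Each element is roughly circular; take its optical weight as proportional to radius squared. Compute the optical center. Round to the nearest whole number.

(262, 646)

Weights ∝ r²: title 86² = 7396, illustration 44² = 1936, body copy 35² = 1225, source line 118² = 13924, chart 107² = 11449; Σw = 35930.
x: (7396·119 + 1936·729 + 1225·337 + 13924·175 + 11449·373) / 35930 = 9411470 / 35930 ≈ 261.94
y: (7396·891 + 1936·630 + 1225·794 + 13924·552 + 11449·589) / 35930 = 23211675 / 35930 ≈ 646.02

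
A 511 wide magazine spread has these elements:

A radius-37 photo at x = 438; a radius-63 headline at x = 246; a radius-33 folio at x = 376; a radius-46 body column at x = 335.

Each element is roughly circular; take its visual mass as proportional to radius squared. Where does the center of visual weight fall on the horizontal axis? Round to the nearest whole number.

r² weights: photo 37² = 1369, headline 63² = 3969, folio 33² = 1089, body column 46² = 2116. Total = 8543.
x: (1369·438 + 3969·246 + 1089·376 + 2116·335) / 8543 = 2694320 / 8543 ≈ 315.38

x ≈ 315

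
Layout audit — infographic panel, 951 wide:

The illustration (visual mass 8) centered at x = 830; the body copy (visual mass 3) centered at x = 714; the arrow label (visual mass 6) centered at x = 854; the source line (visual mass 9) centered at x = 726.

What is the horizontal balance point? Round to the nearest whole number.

x ≈ 786

Total weight = 8 + 3 + 6 + 9 = 26.
Σw·x = 8·830 + 3·714 + 6·854 + 9·726 = 20440, so x̄ = 20440/26 ≈ 786.15.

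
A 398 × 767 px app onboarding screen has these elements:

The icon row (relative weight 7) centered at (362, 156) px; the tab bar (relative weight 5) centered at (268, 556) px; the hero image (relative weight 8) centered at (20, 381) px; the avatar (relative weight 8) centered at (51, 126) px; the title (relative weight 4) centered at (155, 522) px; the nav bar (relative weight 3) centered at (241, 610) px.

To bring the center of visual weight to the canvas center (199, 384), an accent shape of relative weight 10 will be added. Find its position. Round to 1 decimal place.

(317.0, 543.4)

After adding the accent shape, total weight = 7 + 5 + 8 + 8 + 4 + 3 + 10 = 45.
Along x: (5785 + 10·x) / 45 = 199 (existing moment 7·362 + 5·268 + 8·20 + 8·51 + 4·155 + 3·241 = 5785) ⇒ x = (8955 − 5785) / 10 ≈ 317.00.
Along y: (11846 + 10·y) / 45 = 384 (existing moment 7·156 + 5·556 + 8·381 + 8·126 + 4·522 + 3·610 = 11846) ⇒ y = (17280 − 11846) / 10 ≈ 543.40.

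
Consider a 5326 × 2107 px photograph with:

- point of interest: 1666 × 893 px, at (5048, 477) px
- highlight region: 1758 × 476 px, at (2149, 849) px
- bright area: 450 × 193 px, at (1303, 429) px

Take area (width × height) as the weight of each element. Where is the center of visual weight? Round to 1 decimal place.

Areas: point of interest 1666·893 = 1487738, highlight region 1758·476 = 836808, bright area 450·193 = 86850. Total weight = 2411396.
Σw·x = 1487738·5048 + 836808·2149 + 86850·1303 = 9421567366, so x̄ = 9421567366/2411396 ≈ 3907.10.
Σw·y = 1487738·477 + 836808·849 + 86850·429 = 1457359668, so ȳ = 1457359668/2411396 ≈ 604.36.

(3907.1, 604.4)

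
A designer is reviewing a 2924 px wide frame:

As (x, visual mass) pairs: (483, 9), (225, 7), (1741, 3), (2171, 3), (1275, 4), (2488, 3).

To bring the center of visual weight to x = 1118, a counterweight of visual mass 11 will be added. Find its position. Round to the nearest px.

x ≈ 1318

After adding the counterweight, total weight = 9 + 7 + 3 + 3 + 4 + 3 + 11 = 40.
x: need Σw·x = 40·1118 = 44720. Existing = 9·483 + 7·225 + 3·1741 + 3·2171 + 4·1275 + 3·2488 = 30222. Remainder 14498 / 11 ≈ 1318.00.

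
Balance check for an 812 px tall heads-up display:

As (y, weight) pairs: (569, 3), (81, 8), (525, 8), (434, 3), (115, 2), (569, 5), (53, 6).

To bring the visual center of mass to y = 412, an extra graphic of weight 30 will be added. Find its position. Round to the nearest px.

y ≈ 518

With the extra graphic, Σw becomes 3 + 8 + 8 + 3 + 2 + 5 + 6 + 30 = 65.
y: target moment 65×412 = 26780; current 3·569 + 8·81 + 8·525 + 3·434 + 2·115 + 5·569 + 6·53 = 11250; the extra graphic supplies 15530, so y = 15530/30 ≈ 517.67.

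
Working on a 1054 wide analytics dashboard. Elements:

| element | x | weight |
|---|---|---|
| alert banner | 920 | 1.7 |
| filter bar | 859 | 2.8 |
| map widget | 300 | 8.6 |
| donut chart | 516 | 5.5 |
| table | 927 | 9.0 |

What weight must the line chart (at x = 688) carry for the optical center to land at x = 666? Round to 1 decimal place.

w ≈ 29.6

Existing Σw = 27.6 (1.7 + 2.8 + 8.6 + 5.5 + 9.0); existing moment 1.7·920 + 2.8·859 + 8.6·300 + 5.5·516 + 9.0·927 = 17730.2.
Set Σw·x/Σw = 666: (17730.2 + 688w) = 666·(27.6 + w).
Solving: w = (666·27.6 − 17730.2) / (688 − 666) = 651.4 / 22 ≈ 29.61.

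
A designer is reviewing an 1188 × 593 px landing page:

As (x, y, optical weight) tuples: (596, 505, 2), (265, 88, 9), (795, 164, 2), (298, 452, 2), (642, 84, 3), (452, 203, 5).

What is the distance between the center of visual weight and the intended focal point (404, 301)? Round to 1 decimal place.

≈ 117.5 px

Σw = 2 + 9 + 2 + 2 + 3 + 5 = 23.
Σw·x = 9949; x̄ = 9949/23 ≈ 432.57.
Σw·y = 4301; ȳ = 4301/23 ≈ 187.00.
Offset from (404, 301): Δx ≈ 28.57, Δy ≈ -114.00; distance = √(Δx² + Δy²) ≈ 117.52.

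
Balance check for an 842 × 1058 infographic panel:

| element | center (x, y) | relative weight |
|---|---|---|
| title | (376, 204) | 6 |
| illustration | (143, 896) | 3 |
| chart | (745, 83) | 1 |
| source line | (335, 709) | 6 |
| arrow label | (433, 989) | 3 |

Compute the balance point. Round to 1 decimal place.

(354.7, 590.3)

Total weight = 6 + 3 + 1 + 6 + 3 = 19.
Σw·x = 6·376 + 3·143 + 1·745 + 6·335 + 3·433 = 6739, so x̄ = 6739/19 ≈ 354.68.
Σw·y = 6·204 + 3·896 + 1·83 + 6·709 + 3·989 = 11216, so ȳ = 11216/19 ≈ 590.32.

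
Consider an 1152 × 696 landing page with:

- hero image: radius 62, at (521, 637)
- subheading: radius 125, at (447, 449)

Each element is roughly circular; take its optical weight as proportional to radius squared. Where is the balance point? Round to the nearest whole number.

(462, 486)

Weights ∝ r²: hero image 62² = 3844, subheading 125² = 15625; Σw = 19469.
x-moment: 3844·521 + 15625·447 = 8987099; centroid 8987099/19469 ≈ 461.61.
y-moment: 3844·637 + 15625·449 = 9464253; centroid 9464253/19469 ≈ 486.12.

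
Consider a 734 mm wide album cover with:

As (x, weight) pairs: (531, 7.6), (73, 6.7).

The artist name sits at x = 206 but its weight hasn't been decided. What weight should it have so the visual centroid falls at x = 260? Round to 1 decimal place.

Fixed elements: Σw = 7.6 + 6.7 = 14.3, Σw·x = 7.6·531 + 6.7·73 = 4524.7.
Balance at x = 260 requires (4524.7 + w·206) / (14.3 + w) = 260.
Rearranging, w·(206 − 260) = 260·14.3 − 4524.7 = -806.7, so w ≈ -806.7/-54 = 14.94.

w ≈ 14.9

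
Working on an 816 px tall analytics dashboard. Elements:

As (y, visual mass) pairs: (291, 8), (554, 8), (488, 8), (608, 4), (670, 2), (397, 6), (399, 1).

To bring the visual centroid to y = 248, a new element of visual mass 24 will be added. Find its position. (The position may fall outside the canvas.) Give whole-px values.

y ≈ -87

New total weight: (8 + 8 + 8 + 4 + 2 + 6 + 1) + 24 = 61.
Along y: (17217 + 24·y) / 61 = 248 (existing moment 8·291 + 8·554 + 8·488 + 4·608 + 2·670 + 6·397 + 1·399 = 17217) ⇒ y = (15128 − 17217) / 24 ≈ -87.04.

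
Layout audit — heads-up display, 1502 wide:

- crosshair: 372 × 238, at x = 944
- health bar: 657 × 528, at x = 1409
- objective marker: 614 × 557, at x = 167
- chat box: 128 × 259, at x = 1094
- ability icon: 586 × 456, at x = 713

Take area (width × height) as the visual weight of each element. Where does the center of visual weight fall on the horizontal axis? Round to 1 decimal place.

Areas: crosshair 372·238 = 88536, health bar 657·528 = 346896, objective marker 614·557 = 341998, chat box 128·259 = 33152, ability icon 586·456 = 267216. Total weight = 1077798.
x-moment: 88536·944 + 346896·1409 + 341998·167 + 33152·1094 + 267216·713 = 856261410; centroid 856261410/1077798 ≈ 794.45.

x ≈ 794.5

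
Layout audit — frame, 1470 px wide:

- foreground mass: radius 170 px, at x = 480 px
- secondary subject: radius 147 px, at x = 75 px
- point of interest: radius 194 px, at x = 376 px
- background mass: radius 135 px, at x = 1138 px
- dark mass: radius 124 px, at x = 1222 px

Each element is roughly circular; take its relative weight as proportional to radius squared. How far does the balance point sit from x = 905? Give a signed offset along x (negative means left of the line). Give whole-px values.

r² weights: foreground mass 170² = 28900, secondary subject 147² = 21609, point of interest 194² = 37636, background mass 135² = 18225, dark mass 124² = 15376. Total = 121746.
x-moment: 28900·480 + 21609·75 + 37636·376 + 18225·1138 + 15376·1222 = 69173333; centroid 69173333/121746 ≈ 568.18.
Offset from x = 905: 568.18 − 905 ≈ -336.82.

≈ -337 px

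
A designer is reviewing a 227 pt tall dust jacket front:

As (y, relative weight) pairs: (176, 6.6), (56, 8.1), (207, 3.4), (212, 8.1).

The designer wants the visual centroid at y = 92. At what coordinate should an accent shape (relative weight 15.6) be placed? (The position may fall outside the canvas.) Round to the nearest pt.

y ≈ -12

New total weight: (6.6 + 8.1 + 3.4 + 8.1) + 15.6 = 41.8.
Along y: (4036.2 + 15.6·y) / 41.8 = 92 (existing moment 6.6·176 + 8.1·56 + 3.4·207 + 8.1·212 = 4036.2) ⇒ y = (3845.6 − 4036.2) / 15.6 ≈ -12.22.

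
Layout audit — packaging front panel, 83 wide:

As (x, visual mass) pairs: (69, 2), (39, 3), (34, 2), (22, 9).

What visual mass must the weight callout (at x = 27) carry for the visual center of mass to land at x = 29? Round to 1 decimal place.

Existing Σw = 16 (2 + 3 + 2 + 9); existing moment 2·69 + 3·39 + 2·34 + 9·22 = 521.
Set Σw·x/Σw = 29: (521 + 27w) = 29·(16 + w).
Rearranging, w·(27 − 29) = 29·16 − 521 = -57, so w ≈ -57/-2 = 28.50.

w ≈ 28.5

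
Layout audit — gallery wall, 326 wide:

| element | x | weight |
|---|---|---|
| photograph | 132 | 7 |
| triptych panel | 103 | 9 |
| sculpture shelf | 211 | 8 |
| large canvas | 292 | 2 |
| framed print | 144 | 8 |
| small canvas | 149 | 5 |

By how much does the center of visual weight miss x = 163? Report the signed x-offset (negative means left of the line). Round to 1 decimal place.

Weights sum to 7 + 9 + 8 + 2 + 8 + 5 = 39.
Σw·x = 7·132 + 9·103 + 8·211 + 2·292 + 8·144 + 5·149 = 6020, so x̄ = 6020/39 ≈ 154.36.
Difference: 154.36 − 163 ≈ -8.64.

≈ -8.6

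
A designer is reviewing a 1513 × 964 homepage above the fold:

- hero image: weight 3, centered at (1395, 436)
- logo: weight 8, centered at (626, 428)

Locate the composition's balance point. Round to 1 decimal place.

Weights sum to 3 + 8 = 11.
Σw·x = 3·1395 + 8·626 = 9193, so x̄ = 9193/11 ≈ 835.73.
Σw·y = 3·436 + 8·428 = 4732, so ȳ = 4732/11 ≈ 430.18.

(835.7, 430.2)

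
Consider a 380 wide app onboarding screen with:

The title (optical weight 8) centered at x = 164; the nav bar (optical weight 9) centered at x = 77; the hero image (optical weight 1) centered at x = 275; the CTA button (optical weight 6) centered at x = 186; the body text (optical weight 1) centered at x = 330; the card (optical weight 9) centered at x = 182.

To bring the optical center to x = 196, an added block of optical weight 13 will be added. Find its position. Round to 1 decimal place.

x ≈ 296.0

After adding the added block, total weight = 8 + 9 + 1 + 6 + 1 + 9 + 13 = 47.
x: need Σw·x = 47·196 = 9212. Existing = 8·164 + 9·77 + 1·275 + 6·186 + 1·330 + 9·182 = 5364. Remainder 3848 / 13 ≈ 296.00.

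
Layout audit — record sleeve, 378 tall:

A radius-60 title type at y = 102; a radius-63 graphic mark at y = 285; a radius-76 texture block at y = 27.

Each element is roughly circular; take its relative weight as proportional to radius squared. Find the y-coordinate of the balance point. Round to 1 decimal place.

y ≈ 124.0

Weights ∝ r²: title type 60² = 3600, graphic mark 63² = 3969, texture block 76² = 5776; Σw = 13345.
y: (3600·102 + 3969·285 + 5776·27) / 13345 = 1654317 / 13345 ≈ 123.97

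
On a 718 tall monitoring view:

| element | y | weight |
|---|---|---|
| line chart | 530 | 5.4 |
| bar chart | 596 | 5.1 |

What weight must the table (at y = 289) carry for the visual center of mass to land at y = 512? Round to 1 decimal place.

w ≈ 2.4

Known weights sum to 5.4 + 5.1 = 10.5; their moment is 5.4·530 + 5.1·596 = 5901.6.
Set Σw·y/Σw = 512: (5901.6 + 289w) = 512·(10.5 + w).
So w = (512·10.5 − 5901.6)/(289 − 512) = -525.6/-223 ≈ 2.36.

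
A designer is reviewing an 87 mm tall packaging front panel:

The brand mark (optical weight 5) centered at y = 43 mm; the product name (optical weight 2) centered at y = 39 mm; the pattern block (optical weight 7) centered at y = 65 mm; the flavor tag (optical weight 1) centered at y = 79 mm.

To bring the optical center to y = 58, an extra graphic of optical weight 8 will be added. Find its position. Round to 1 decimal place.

y ≈ 63.4

After adding the extra graphic, total weight = 5 + 2 + 7 + 1 + 8 = 23.
Along y: (827 + 8·y) / 23 = 58 (existing moment 5·43 + 2·39 + 7·65 + 1·79 = 827) ⇒ y = (1334 − 827) / 8 ≈ 63.38.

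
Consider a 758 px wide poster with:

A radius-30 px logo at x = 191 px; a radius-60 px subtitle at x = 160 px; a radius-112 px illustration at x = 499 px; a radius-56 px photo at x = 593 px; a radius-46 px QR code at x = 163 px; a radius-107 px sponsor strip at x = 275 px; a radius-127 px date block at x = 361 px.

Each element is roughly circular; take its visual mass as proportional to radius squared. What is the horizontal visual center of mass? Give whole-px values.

x ≈ 365

r² weights: logo 30² = 900, subtitle 60² = 3600, illustration 112² = 12544, photo 56² = 3136, QR code 46² = 2116, sponsor strip 107² = 11449, date block 127² = 16129. Total = 49874.
x-moment: 900·191 + 3600·160 + 12544·499 + 3136·593 + 2116·163 + 11449·275 + 16129·361 = 18182956; centroid 18182956/49874 ≈ 364.58.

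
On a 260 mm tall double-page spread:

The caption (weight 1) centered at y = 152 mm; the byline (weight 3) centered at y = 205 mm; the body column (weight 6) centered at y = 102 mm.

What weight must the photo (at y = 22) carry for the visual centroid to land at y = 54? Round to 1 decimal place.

w ≈ 26.2

Fixed elements: Σw = 1 + 3 + 6 = 10, Σw·y = 1·152 + 3·205 + 6·102 = 1379.
For the centroid to hit 54: (1379 + w·22) / (10 + w) = 54.
Solving: w = (54·10 − 1379) / (22 − 54) = -839 / -32 ≈ 26.22.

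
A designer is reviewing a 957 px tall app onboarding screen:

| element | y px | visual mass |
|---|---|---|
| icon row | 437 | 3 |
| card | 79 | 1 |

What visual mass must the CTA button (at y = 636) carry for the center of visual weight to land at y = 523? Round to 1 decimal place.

w ≈ 6.2

Fixed elements: Σw = 3 + 1 = 4, Σw·y = 3·437 + 1·79 = 1390.
Balance at y = 523 requires (1390 + w·636) / (4 + w) = 523.
Solving: w = (523·4 − 1390) / (636 − 523) = 702 / 113 ≈ 6.21.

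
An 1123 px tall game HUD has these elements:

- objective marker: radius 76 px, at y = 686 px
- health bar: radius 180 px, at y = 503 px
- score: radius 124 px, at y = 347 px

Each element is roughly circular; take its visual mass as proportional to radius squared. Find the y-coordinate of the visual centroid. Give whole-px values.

y ≈ 478

Weights ∝ r²: objective marker 76² = 5776, health bar 180² = 32400, score 124² = 15376; Σw = 53552.
y: (5776·686 + 32400·503 + 15376·347) / 53552 = 25595008 / 53552 ≈ 477.95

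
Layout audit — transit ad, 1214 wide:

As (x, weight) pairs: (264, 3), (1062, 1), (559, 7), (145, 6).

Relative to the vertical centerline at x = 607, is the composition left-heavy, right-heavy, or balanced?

left-heavy

Total weight = 3 + 1 + 7 + 6 = 17.
x: (3·264 + 1·1062 + 7·559 + 6·145) / 17 = 6637 / 17 ≈ 390.41
390.4 vs midline 607 → left-heavy.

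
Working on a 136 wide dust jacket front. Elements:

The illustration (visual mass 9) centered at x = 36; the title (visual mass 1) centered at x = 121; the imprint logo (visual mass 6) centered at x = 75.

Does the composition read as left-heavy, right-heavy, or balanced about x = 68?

left-heavy

Σw = 9 + 1 + 6 = 16.
x-moment: 9·36 + 1·121 + 6·75 = 895; centroid 895/16 ≈ 55.94.
55.9 vs midline 68 → left-heavy.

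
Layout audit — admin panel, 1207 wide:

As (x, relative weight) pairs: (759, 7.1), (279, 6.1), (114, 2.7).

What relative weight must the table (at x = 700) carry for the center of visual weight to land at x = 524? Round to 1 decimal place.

Fixed elements: Σw = 7.1 + 6.1 + 2.7 = 15.9, Σw·x = 7.1·759 + 6.1·279 + 2.7·114 = 7398.6.
Balance at x = 524 requires (7398.6 + w·700) / (15.9 + w) = 524.
Solving: w = (524·15.9 − 7398.6) / (700 − 524) = 933.0 / 176 ≈ 5.30.

w ≈ 5.3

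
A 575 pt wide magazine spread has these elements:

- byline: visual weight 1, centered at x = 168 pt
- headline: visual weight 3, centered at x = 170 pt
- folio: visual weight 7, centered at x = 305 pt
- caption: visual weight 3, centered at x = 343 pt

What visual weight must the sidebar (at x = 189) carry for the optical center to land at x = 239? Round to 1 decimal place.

w ≈ 9.9

Fixed elements: Σw = 1 + 3 + 7 + 3 = 14, Σw·x = 1·168 + 3·170 + 7·305 + 3·343 = 3842.
Set Σw·x/Σw = 239: (3842 + 189w) = 239·(14 + w).
Solving: w = (239·14 − 3842) / (189 − 239) = -496 / -50 ≈ 9.92.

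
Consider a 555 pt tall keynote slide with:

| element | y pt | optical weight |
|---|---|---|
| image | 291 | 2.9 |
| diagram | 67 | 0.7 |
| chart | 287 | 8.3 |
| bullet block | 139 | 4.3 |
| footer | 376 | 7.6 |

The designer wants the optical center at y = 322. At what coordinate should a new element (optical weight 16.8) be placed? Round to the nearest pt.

After adding the new element, total weight = 2.9 + 0.7 + 8.3 + 4.3 + 7.6 + 16.8 = 40.6.
Along y: (6728.2 + 16.8·y) / 40.6 = 322 (existing moment 2.9·291 + 0.7·67 + 8.3·287 + 4.3·139 + 7.6·376 = 6728.2) ⇒ y = (13073.2 − 6728.2) / 16.8 ≈ 377.68.

y ≈ 378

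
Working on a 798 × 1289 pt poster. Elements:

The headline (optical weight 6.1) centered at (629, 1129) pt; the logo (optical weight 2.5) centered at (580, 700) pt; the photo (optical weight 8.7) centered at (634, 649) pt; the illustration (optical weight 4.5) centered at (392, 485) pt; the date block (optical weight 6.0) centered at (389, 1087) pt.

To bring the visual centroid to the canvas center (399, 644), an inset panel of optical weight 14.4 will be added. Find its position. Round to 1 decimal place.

(134.5, 290.9)

After adding the inset panel, total weight = 6.1 + 2.5 + 8.7 + 4.5 + 6.0 + 14.4 = 42.2.
x: target moment 42.2×399 = 16837.8; current 6.1·629 + 2.5·580 + 8.7·634 + 4.5·392 + 6.0·389 = 14900.7; the inset panel supplies 1937.1, so x = 1937.1/14.4 ≈ 134.52.
y: target moment 42.2×644 = 27176.8; current 6.1·1129 + 2.5·700 + 8.7·649 + 4.5·485 + 6.0·1087 = 22987.7; the inset panel supplies 4189.1, so y = 4189.1/14.4 ≈ 290.91.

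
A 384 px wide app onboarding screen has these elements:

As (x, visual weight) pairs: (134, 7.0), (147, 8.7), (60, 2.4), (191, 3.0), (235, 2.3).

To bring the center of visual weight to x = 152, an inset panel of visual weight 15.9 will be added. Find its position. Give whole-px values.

New total weight: (7.0 + 8.7 + 2.4 + 3.0 + 2.3) + 15.9 = 39.3.
x: need Σw·x = 39.3·152 = 5973.6. Existing = 7.0·134 + 8.7·147 + 2.4·60 + 3.0·191 + 2.3·235 = 3474.4. Remainder 2499.2 / 15.9 ≈ 157.18.

x ≈ 157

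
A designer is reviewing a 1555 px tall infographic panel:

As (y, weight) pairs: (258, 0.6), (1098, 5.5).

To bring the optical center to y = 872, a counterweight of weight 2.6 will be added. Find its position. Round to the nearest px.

y ≈ 536

With the counterweight, Σw becomes 0.6 + 5.5 + 2.6 = 8.7.
Along y: (6193.8 + 2.6·y) / 8.7 = 872 (existing moment 0.6·258 + 5.5·1098 = 6193.8) ⇒ y = (7586.4 − 6193.8) / 2.6 ≈ 535.62.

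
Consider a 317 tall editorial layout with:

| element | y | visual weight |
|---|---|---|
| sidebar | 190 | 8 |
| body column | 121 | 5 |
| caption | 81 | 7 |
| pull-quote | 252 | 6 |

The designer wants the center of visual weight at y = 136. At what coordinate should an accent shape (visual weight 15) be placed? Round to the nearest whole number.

y ≈ 91

After adding the accent shape, total weight = 8 + 5 + 7 + 6 + 15 = 41.
y: target moment 41×136 = 5576; current 8·190 + 5·121 + 7·81 + 6·252 = 4204; the accent shape supplies 1372, so y = 1372/15 ≈ 91.47.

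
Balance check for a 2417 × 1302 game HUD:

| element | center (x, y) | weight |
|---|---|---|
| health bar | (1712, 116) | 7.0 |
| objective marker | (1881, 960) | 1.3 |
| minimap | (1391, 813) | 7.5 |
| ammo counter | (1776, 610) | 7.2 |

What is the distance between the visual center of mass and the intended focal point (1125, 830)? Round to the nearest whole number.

Weights sum to 7.0 + 1.3 + 7.5 + 7.2 = 23.0.
x: (7.0·1712 + 1.3·1881 + 7.5·1391 + 7.2·1776) / 23.0 = 37649.0 / 23.0 ≈ 1636.91
y: (7.0·116 + 1.3·960 + 7.5·813 + 7.2·610) / 23.0 = 12549.5 / 23.0 ≈ 545.63
Relative to (1125, 830): Δ = (511.91, -284.37); |Δ| = √(511.91² + -284.37²) ≈ 585.59.

≈ 586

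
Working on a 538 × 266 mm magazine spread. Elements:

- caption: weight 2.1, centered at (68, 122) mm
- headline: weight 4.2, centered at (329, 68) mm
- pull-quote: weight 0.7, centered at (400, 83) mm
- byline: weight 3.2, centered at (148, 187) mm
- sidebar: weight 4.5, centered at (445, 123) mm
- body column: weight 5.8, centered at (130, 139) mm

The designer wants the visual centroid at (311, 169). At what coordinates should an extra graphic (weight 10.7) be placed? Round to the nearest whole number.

(436, 254)

New total weight: (2.1 + 4.2 + 0.7 + 3.2 + 4.5 + 5.8) + 10.7 = 31.2.
x: target moment 31.2×311 = 9703.2; current 2.1·68 + 4.2·329 + 0.7·400 + 3.2·148 + 4.5·445 + 5.8·130 = 5034.7; the extra graphic supplies 4668.5, so x = 4668.5/10.7 ≈ 436.31.
y: target moment 31.2×169 = 5272.8; current 2.1·122 + 4.2·68 + 0.7·83 + 3.2·187 + 4.5·123 + 5.8·139 = 2558.0; the extra graphic supplies 2714.8, so y = 2714.8/10.7 ≈ 253.72.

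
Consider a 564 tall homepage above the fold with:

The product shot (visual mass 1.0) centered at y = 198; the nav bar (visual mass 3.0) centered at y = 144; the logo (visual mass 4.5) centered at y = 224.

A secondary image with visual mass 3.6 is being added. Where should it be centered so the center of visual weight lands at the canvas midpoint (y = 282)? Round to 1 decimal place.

New total weight: (1.0 + 3.0 + 4.5) + 3.6 = 12.1.
y: target moment 12.1×282 = 3412.2; current 1.0·198 + 3.0·144 + 4.5·224 = 1638.0; the secondary image supplies 1774.2, so y = 1774.2/3.6 ≈ 492.83.

y ≈ 492.8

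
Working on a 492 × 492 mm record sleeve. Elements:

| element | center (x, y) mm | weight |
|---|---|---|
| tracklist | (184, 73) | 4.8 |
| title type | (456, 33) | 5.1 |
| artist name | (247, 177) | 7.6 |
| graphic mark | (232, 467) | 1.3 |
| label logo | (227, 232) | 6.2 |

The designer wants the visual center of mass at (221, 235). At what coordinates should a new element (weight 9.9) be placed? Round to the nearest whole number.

With the new element, Σw becomes 4.8 + 5.1 + 7.6 + 1.3 + 6.2 + 9.9 = 34.9.
Along x: (6795.0 + 9.9·x) / 34.9 = 221 (existing moment 4.8·184 + 5.1·456 + 7.6·247 + 1.3·232 + 6.2·227 = 6795.0) ⇒ x = (7712.9 − 6795.0) / 9.9 ≈ 92.72.
Along y: (3909.4 + 9.9·y) / 34.9 = 235 (existing moment 4.8·73 + 5.1·33 + 7.6·177 + 1.3·467 + 6.2·232 = 3909.4) ⇒ y = (8201.5 − 3909.4) / 9.9 ≈ 433.55.

(93, 434)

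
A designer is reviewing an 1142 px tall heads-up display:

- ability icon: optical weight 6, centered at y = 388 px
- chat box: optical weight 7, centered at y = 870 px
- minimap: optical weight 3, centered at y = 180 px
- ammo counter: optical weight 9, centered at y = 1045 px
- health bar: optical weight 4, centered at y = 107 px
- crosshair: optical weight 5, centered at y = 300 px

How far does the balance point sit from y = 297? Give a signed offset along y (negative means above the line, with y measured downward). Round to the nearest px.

Σw = 6 + 7 + 3 + 9 + 4 + 5 = 34.
y: (6·388 + 7·870 + 3·180 + 9·1045 + 4·107 + 5·300) / 34 = 20291 / 34 ≈ 596.79
Against y = 297, that's 596.79 − 297 = 299.79.

≈ 300 px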